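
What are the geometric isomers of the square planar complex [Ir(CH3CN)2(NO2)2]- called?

cis and trans

In a square planar complex each vertex has one trans partner and two cis neighbours.
There are 2 geometric isomers: CH3CN cis; CH3CN trans.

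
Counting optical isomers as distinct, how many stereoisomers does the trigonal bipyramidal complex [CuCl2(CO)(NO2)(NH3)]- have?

10

A trigonal bipyramid has two axial and three equatorial sites, which are chemically inequivalent.
Exhaustive case analysis gives 7 geometric isomers.
Of these, 3 lack any improper symmetry element and so occur as enantiomeric pairs, giving 7 + 3 = 10 stereoisomers in total.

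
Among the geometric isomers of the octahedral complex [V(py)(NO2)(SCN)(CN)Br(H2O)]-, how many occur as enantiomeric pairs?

Systematic enumeration (placing each ligand type in turn and discarding arrangements equivalent by rotation or reflection) gives 15 geometric isomers.
Of these, 15 lack any improper symmetry element and so occur as enantiomeric pairs, giving 15 + 15 = 30 stereoisomers in total.

15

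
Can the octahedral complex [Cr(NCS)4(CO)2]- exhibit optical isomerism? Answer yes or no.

no

In an octahedral complex each vertex has one trans partner and four cis neighbours.
There are 2 geometric isomers: CO trans; CO cis.
Each arrangement has an internal mirror plane or centre of symmetry, so none is chiral.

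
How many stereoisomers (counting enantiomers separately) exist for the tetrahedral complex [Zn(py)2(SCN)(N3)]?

In a tetrahedral complex all four positions are equivalent and every pair of ligands is adjacent — there is no cis/trans distinction.
Only one geometric arrangement is possible.

1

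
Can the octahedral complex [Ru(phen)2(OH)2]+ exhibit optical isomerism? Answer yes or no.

yes

An octahedron has six vertices in three trans pairs; every non-trans pair is cis.
Each phen is bidentate and must span two cis positions.
Systematic placement gives 2 geometric isomers: OH trans; OH cis (chiral).
One of these lacks any improper symmetry element and so occurs as an enantiomeric pair, giving 2 + 1 = 3 stereoisomers in total.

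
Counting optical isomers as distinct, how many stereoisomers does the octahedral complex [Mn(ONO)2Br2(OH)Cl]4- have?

8

An octahedron has six vertices in three trans pairs; every non-trans pair is cis.
The distinct arrangements are (6 in all): ONO trans, Br trans; ONO cis, Br trans; ONO trans, Br cis; ONO cis, Br cis (3 arrangements, 2 chiral).
Of these, 2 lack any improper symmetry element and so occur as enantiomeric pairs, giving 6 + 2 = 8 stereoisomers in total.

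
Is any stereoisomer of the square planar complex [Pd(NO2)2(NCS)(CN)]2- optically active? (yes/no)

A square has two trans pairs of vertices; adjacent vertices are cis.
There are 2 geometric isomers: NO2 cis; NO2 trans.
Each arrangement has an internal mirror plane or centre of symmetry, so none is chiral.

no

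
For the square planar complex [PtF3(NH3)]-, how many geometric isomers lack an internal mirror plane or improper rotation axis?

Only one geometric arrangement is possible.

0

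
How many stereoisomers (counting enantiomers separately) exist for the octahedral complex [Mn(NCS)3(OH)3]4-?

2

The six octahedral sites form three mutually perpendicular trans pairs.
The distinct arrangements are (2 in all): NCS mer; NCS fac.
Each arrangement has an internal mirror plane or centre of symmetry, so none is chiral.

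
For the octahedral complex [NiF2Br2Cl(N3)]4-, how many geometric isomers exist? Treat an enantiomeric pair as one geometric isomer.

6

Systematic placement gives 6 geometric isomers: F cis, Br trans; F trans, Br trans; F cis, Br cis (3 arrangements, 2 chiral); F trans, Br cis.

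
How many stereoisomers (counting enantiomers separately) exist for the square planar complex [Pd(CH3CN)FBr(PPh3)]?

In a square planar complex each vertex has one trans partner and two cis neighbours.
Working through the distinct placements yields 3 geometric isomers: (Br/F trans, CH3CN/PPh3 trans); (Br/PPh3 trans, CH3CN/F trans); (Br/CH3CN trans, F/PPh3 trans).
Each arrangement has an internal mirror plane or centre of symmetry, so none is chiral.

3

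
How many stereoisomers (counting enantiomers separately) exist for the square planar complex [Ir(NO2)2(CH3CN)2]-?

In a square planar complex each vertex has one trans partner and two cis neighbours.
The distinct arrangements are (2 in all): NO2 cis; NO2 trans.
Each arrangement has an internal mirror plane or centre of symmetry, so none is chiral.

2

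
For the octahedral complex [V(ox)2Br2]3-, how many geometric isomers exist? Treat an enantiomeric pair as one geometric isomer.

2

An octahedron has six vertices in three trans pairs; every non-trans pair is cis.
Each ox is bidentate and must span two cis positions.
Working through the distinct placements yields 2 geometric isomers: Br trans; Br cis (chiral).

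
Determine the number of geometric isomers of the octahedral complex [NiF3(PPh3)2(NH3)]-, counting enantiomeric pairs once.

3

The six octahedral sites form three mutually perpendicular trans pairs.
Working through the distinct placements yields 3 geometric isomers: F mer, PPh3 trans; F mer, PPh3 cis; F fac, PPh3 cis.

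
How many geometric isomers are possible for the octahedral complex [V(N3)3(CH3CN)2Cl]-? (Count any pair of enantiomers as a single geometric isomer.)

An octahedron has six vertices in three trans pairs; every non-trans pair is cis.
Systematic placement gives 3 geometric isomers: N3 mer, CH3CN trans; N3 mer, CH3CN cis; N3 fac, CH3CN cis.

3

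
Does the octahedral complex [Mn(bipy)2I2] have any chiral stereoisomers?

In an octahedral complex each vertex has one trans partner and four cis neighbours.
Each bipy is bidentate and must span two cis positions.
Working through the distinct placements yields 2 geometric isomers: I trans; I cis (chiral).
One of these lacks any improper symmetry element and so occurs as an enantiomeric pair, giving 2 + 1 = 3 stereoisomers in total.

yes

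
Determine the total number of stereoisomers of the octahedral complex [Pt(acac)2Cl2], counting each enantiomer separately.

3

Each acac is bidentate and must span two cis positions.
Working through the distinct placements yields 2 geometric isomers: Cl trans; Cl cis (chiral).
One of these lacks any improper symmetry element and so occurs as an enantiomeric pair, giving 2 + 1 = 3 stereoisomers in total.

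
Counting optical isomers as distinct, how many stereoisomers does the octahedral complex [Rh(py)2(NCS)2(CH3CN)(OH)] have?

8

There are 6 geometric isomers: py trans, NCS cis; py cis, NCS cis (3 arrangements, 2 chiral); py trans, NCS trans; py cis, NCS trans.
Of these, 2 lack any improper symmetry element and so occur as enantiomeric pairs, giving 6 + 2 = 8 stereoisomers in total.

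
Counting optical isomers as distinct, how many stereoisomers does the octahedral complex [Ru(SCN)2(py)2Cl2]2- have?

6

An octahedron has six vertices in three trans pairs; every non-trans pair is cis.
Systematic placement gives 5 geometric isomers: SCN trans, py trans, Cl trans; SCN cis, py cis, Cl trans; SCN cis, py trans, Cl cis; SCN cis, py cis, Cl cis (chiral); SCN trans, py cis, Cl cis.
One of these lacks any improper symmetry element and so occurs as an enantiomeric pair, giving 5 + 1 = 6 stereoisomers in total.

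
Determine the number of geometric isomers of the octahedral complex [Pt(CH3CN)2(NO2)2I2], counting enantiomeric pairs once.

In an octahedral complex each vertex has one trans partner and four cis neighbours.
Systematic placement gives 5 geometric isomers: CH3CN trans, NO2 trans, I trans; CH3CN trans, NO2 cis, I cis; CH3CN cis, NO2 trans, I cis; CH3CN cis, NO2 cis, I cis (chiral); CH3CN cis, NO2 cis, I trans.

5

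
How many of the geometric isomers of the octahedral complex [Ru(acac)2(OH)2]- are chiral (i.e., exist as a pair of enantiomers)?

1

Each acac is bidentate and must span two cis positions.
Working through the distinct placements yields 2 geometric isomers: OH trans; OH cis (chiral).
One of these lacks any improper symmetry element and so occurs as an enantiomeric pair, giving 2 + 1 = 3 stereoisomers in total.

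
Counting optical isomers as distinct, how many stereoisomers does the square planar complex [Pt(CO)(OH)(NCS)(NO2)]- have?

3

A square has two trans pairs of vertices; adjacent vertices are cis.
The distinct arrangements are (3 in all): (CO/NO2 trans, NCS/OH trans); (CO/OH trans, NCS/NO2 trans); (CO/NCS trans, NO2/OH trans).
Each arrangement has an internal mirror plane or centre of symmetry, so none is chiral.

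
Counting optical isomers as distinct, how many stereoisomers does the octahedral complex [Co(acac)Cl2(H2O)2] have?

4

Each acac is bidentate and must span two cis positions.
Working through the distinct placements yields 3 geometric isomers: Cl trans, H2O cis; Cl cis, H2O cis (chiral); Cl cis, H2O trans.
One of these lacks any improper symmetry element and so occurs as an enantiomeric pair, giving 3 + 1 = 4 stereoisomers in total.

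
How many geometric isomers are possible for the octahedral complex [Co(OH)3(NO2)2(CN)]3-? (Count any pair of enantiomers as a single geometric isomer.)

3

In an octahedral complex each vertex has one trans partner and four cis neighbours.
Working through the distinct placements yields 3 geometric isomers: OH mer, NO2 cis; OH mer, NO2 trans; OH fac, NO2 cis.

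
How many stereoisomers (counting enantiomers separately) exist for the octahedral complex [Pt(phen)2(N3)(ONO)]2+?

Each phen is bidentate and must span two cis positions.
There are 2 geometric isomers: N3 and ONO mutually trans; N3 and ONO mutually cis (chiral).
One of these lacks any improper symmetry element and so occurs as an enantiomeric pair, giving 2 + 1 = 3 stereoisomers in total.

3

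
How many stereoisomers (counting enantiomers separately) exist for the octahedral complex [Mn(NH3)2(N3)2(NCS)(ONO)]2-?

8

There are 6 geometric isomers: NH3 cis, N3 trans; NH3 trans, N3 trans; NH3 cis, N3 cis (3 arrangements, 2 chiral); NH3 trans, N3 cis.
Of these, 2 lack any improper symmetry element and so occur as enantiomeric pairs, giving 6 + 2 = 8 stereoisomers in total.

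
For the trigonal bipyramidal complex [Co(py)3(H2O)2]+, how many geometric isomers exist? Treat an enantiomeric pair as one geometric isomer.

There are 3 geometric isomers: H2O both axial; H2O one axial, one equatorial; H2O both equatorial.

3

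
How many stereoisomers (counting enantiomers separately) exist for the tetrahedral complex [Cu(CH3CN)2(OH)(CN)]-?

1

In a tetrahedral complex all four positions are equivalent and every pair of ligands is adjacent — there is no cis/trans distinction.
Only one geometric arrangement is possible.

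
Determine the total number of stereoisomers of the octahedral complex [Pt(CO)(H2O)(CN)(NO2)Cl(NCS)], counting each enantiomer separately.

30

The six octahedral sites form three mutually perpendicular trans pairs.
Systematic enumeration (placing each ligand type in turn and discarding arrangements equivalent by rotation or reflection) gives 15 geometric isomers.
Of these, 15 lack any improper symmetry element and so occur as enantiomeric pairs, giving 15 + 15 = 30 stereoisomers in total.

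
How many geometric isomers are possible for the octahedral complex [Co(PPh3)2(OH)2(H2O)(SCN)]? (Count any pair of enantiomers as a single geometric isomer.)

6

The six octahedral sites form three mutually perpendicular trans pairs.
Systematic placement gives 6 geometric isomers: PPh3 cis, OH cis (3 arrangements, 2 chiral); PPh3 trans, OH cis; PPh3 cis, OH trans; PPh3 trans, OH trans.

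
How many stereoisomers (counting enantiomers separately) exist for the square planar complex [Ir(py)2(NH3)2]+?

2

The distinct arrangements are (2 in all): py cis; py trans.
Each arrangement has an internal mirror plane or centre of symmetry, so none is chiral.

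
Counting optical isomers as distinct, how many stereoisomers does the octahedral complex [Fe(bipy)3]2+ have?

An octahedron has six vertices in three trans pairs; every non-trans pair is cis.
Each bipy is bidentate and must span two cis positions.
Only one geometric arrangement is possible; it has no improper symmetry element, so it exists as a pair of enantiomers (2 stereoisomers).

2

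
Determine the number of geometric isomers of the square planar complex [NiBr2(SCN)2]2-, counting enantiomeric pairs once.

2

In a square planar complex each vertex has one trans partner and two cis neighbours.
Systematic placement gives 2 geometric isomers: Br cis; Br trans.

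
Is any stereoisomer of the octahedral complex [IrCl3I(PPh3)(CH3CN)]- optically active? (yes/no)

An octahedron has six vertices in three trans pairs; every non-trans pair is cis.
The distinct arrangements are (4 in all): Cl mer (3 arrangements); Cl fac (chiral).
One of these lacks any improper symmetry element and so occurs as an enantiomeric pair, giving 4 + 1 = 5 stereoisomers in total.

yes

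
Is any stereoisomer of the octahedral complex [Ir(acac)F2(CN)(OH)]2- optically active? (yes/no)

An octahedron has six vertices in three trans pairs; every non-trans pair is cis.
Each acac is bidentate and must span two cis positions.
There are 4 geometric isomers: F cis (3 arrangements, 2 chiral); F trans.
Of these, 2 lack any improper symmetry element and so occur as enantiomeric pairs, giving 4 + 2 = 6 stereoisomers in total.

yes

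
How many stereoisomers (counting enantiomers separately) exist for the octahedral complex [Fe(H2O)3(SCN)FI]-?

5

The six octahedral sites form three mutually perpendicular trans pairs.
Working through the distinct placements yields 4 geometric isomers: H2O mer (3 arrangements); H2O fac (chiral).
One of these lacks any improper symmetry element and so occurs as an enantiomeric pair, giving 4 + 1 = 5 stereoisomers in total.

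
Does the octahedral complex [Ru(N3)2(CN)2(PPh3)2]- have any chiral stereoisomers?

yes

In an octahedral complex each vertex has one trans partner and four cis neighbours.
Systematic placement gives 5 geometric isomers: N3 trans, CN trans, PPh3 trans; N3 cis, CN trans, PPh3 cis; N3 cis, CN cis, PPh3 trans; N3 cis, CN cis, PPh3 cis (chiral); N3 trans, CN cis, PPh3 cis.
One of these lacks any improper symmetry element and so occurs as an enantiomeric pair, giving 5 + 1 = 6 stereoisomers in total.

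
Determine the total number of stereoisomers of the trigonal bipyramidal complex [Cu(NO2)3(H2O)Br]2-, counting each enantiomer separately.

In a trigonal bipyramid the two axial positions differ from the three equatorial ones.
The distinct arrangements are (4 in all): H2O axial, Br axial; H2O equatorial, Br axial; H2O axial, Br equatorial; H2O equatorial, Br equatorial.
Each arrangement has an internal mirror plane or centre of symmetry, so none is chiral.

4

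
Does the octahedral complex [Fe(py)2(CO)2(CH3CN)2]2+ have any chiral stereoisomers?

yes

An octahedron has six vertices in three trans pairs; every non-trans pair is cis.
There are 5 geometric isomers: py trans, CO trans, CH3CN trans; py cis, CO cis, CH3CN trans; py trans, CO cis, CH3CN cis; py cis, CO cis, CH3CN cis (chiral); py cis, CO trans, CH3CN cis.
One of these lacks any improper symmetry element and so occurs as an enantiomeric pair, giving 5 + 1 = 6 stereoisomers in total.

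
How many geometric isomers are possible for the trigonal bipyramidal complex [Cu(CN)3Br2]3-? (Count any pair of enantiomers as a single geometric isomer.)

A trigonal bipyramid has two axial and three equatorial sites, which are chemically inequivalent.
Working through the distinct placements yields 3 geometric isomers: Br both axial; Br one axial, one equatorial; Br both equatorial.

3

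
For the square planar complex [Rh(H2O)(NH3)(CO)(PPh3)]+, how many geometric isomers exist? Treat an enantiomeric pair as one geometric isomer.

A square has two trans pairs of vertices; adjacent vertices are cis.
Working through the distinct placements yields 3 geometric isomers: (CO/NH3 trans, H2O/PPh3 trans); (CO/PPh3 trans, H2O/NH3 trans); (CO/H2O trans, NH3/PPh3 trans).

3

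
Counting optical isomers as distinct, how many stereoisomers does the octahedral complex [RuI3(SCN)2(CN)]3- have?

There are 3 geometric isomers: I mer, SCN trans; I fac, SCN cis; I mer, SCN cis.
Each arrangement has an internal mirror plane or centre of symmetry, so none is chiral.

3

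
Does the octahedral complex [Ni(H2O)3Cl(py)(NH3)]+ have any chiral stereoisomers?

The six octahedral sites form three mutually perpendicular trans pairs.
The distinct arrangements are (4 in all): H2O mer (3 arrangements); H2O fac (chiral).
One of these lacks any improper symmetry element and so occurs as an enantiomeric pair, giving 4 + 1 = 5 stereoisomers in total.

yes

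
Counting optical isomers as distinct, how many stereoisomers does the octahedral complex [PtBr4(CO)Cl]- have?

The six octahedral sites form three mutually perpendicular trans pairs.
The distinct arrangements are (2 in all): CO and Cl mutually trans; CO and Cl mutually cis.
Each arrangement has an internal mirror plane or centre of symmetry, so none is chiral.

2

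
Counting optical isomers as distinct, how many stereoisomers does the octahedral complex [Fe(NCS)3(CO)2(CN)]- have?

The six octahedral sites form three mutually perpendicular trans pairs.
Systematic placement gives 3 geometric isomers: NCS mer, CO cis; NCS mer, CO trans; NCS fac, CO cis.
Each arrangement has an internal mirror plane or centre of symmetry, so none is chiral.

3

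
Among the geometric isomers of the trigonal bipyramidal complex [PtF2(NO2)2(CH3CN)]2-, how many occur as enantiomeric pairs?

1

Placing the ligands in turn and identifying arrangements related by rotation or reflection leaves 5 distinct geometric isomers.
One of these lacks any improper symmetry element and so occurs as an enantiomeric pair, giving 5 + 1 = 6 stereoisomers in total.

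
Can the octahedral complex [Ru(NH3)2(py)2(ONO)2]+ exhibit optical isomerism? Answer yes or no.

There are 5 geometric isomers: NH3 trans, py trans, ONO trans; NH3 trans, py cis, ONO cis; NH3 cis, py trans, ONO cis; NH3 cis, py cis, ONO cis (chiral); NH3 cis, py cis, ONO trans.
One of these lacks any improper symmetry element and so occurs as an enantiomeric pair, giving 5 + 1 = 6 stereoisomers in total.

yes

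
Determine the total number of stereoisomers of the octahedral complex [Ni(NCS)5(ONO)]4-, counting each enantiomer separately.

1

Only one geometric arrangement is possible.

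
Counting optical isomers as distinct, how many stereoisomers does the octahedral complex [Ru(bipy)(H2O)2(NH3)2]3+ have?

4

An octahedron has six vertices in three trans pairs; every non-trans pair is cis.
Each bipy is bidentate and must span two cis positions.
There are 3 geometric isomers: H2O trans, NH3 cis; H2O cis, NH3 cis (chiral); H2O cis, NH3 trans.
One of these lacks any improper symmetry element and so occurs as an enantiomeric pair, giving 3 + 1 = 4 stereoisomers in total.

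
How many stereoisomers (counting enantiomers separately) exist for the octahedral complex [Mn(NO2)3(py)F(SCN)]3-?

5

An octahedron has six vertices in three trans pairs; every non-trans pair is cis.
There are 4 geometric isomers: NO2 mer (3 arrangements); NO2 fac (chiral).
One of these lacks any improper symmetry element and so occurs as an enantiomeric pair, giving 4 + 1 = 5 stereoisomers in total.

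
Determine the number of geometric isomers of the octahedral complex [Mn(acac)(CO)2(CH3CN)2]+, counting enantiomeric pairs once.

Each acac is bidentate and must span two cis positions.
The distinct arrangements are (3 in all): CO cis, CH3CN trans; CO cis, CH3CN cis (chiral); CO trans, CH3CN cis.

3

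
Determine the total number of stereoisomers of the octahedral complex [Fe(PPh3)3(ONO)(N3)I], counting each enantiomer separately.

The distinct arrangements are (4 in all): PPh3 mer (3 arrangements); PPh3 fac (chiral).
One of these lacks any improper symmetry element and so occurs as an enantiomeric pair, giving 4 + 1 = 5 stereoisomers in total.

5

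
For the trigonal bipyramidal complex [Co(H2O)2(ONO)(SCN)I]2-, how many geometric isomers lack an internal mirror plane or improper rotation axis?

3

A trigonal bipyramid has two axial and three equatorial sites, which are chemically inequivalent.
Placing the ligands in turn and identifying arrangements related by rotation or reflection leaves 7 distinct geometric isomers.
Of these, 3 lack any improper symmetry element and so occur as enantiomeric pairs, giving 7 + 3 = 10 stereoisomers in total.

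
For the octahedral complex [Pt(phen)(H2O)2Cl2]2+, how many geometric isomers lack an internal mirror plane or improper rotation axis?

Each phen is bidentate and must span two cis positions.
Systematic placement gives 3 geometric isomers: H2O cis, Cl trans; H2O cis, Cl cis (chiral); H2O trans, Cl cis.
One of these lacks any improper symmetry element and so occurs as an enantiomeric pair, giving 3 + 1 = 4 stereoisomers in total.

1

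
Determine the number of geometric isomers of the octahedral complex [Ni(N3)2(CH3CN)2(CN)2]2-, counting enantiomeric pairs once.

An octahedron has six vertices in three trans pairs; every non-trans pair is cis.
Working through the distinct placements yields 5 geometric isomers: N3 trans, CH3CN trans, CN trans; N3 cis, CH3CN trans, CN cis; N3 trans, CH3CN cis, CN cis; N3 cis, CH3CN cis, CN cis (chiral); N3 cis, CH3CN cis, CN trans.

5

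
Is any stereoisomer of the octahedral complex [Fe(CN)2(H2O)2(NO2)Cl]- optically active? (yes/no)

Systematic placement gives 6 geometric isomers: CN trans, H2O cis; CN trans, H2O trans; CN cis, H2O cis (3 arrangements, 2 chiral); CN cis, H2O trans.
Of these, 2 lack any improper symmetry element and so occur as enantiomeric pairs, giving 6 + 2 = 8 stereoisomers in total.

yes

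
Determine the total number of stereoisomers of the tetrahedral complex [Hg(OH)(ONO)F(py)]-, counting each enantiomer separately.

In a tetrahedral complex all four positions are equivalent and every pair of ligands is adjacent — there is no cis/trans distinction.
Only one geometric arrangement is possible; it has no improper symmetry element, so it exists as a pair of enantiomers (2 stereoisomers).

2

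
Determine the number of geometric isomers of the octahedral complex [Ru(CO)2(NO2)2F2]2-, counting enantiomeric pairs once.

5

The six octahedral sites form three mutually perpendicular trans pairs.
There are 5 geometric isomers: CO trans, NO2 trans, F trans; CO trans, NO2 cis, F cis; CO cis, NO2 trans, F cis; CO cis, NO2 cis, F cis (chiral); CO cis, NO2 cis, F trans.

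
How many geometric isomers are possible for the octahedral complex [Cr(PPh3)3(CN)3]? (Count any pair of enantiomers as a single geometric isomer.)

Systematic placement gives 2 geometric isomers: PPh3 mer; PPh3 fac.

2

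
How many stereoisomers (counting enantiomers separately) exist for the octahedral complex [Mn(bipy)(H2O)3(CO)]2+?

In an octahedral complex each vertex has one trans partner and four cis neighbours.
Each bipy is bidentate and must span two cis positions.
Working through the distinct placements yields 2 geometric isomers: H2O fac; H2O mer.
Each arrangement has an internal mirror plane or centre of symmetry, so none is chiral.

2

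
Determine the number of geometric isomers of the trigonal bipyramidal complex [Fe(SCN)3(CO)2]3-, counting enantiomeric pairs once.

In a trigonal bipyramid the two axial positions differ from the three equatorial ones.
Systematic placement gives 3 geometric isomers: CO both axial; CO one axial, one equatorial; CO both equatorial.

3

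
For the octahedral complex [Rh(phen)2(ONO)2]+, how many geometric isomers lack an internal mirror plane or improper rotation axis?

An octahedron has six vertices in three trans pairs; every non-trans pair is cis.
Each phen is bidentate and must span two cis positions.
Working through the distinct placements yields 2 geometric isomers: ONO trans; ONO cis (chiral).
One of these lacks any improper symmetry element and so occurs as an enantiomeric pair, giving 2 + 1 = 3 stereoisomers in total.

1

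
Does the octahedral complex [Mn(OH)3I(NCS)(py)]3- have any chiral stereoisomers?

yes

The six octahedral sites form three mutually perpendicular trans pairs.
Working through the distinct placements yields 4 geometric isomers: OH mer (3 arrangements); OH fac (chiral).
One of these lacks any improper symmetry element and so occurs as an enantiomeric pair, giving 4 + 1 = 5 stereoisomers in total.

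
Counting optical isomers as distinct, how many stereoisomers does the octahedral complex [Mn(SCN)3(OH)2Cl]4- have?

3

An octahedron has six vertices in three trans pairs; every non-trans pair is cis.
Systematic placement gives 3 geometric isomers: SCN mer, OH cis; SCN mer, OH trans; SCN fac, OH cis.
Each arrangement has an internal mirror plane or centre of symmetry, so none is chiral.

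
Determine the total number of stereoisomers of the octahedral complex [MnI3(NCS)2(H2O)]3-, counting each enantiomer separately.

There are 3 geometric isomers: I mer, NCS trans; I fac, NCS cis; I mer, NCS cis.
Each arrangement has an internal mirror plane or centre of symmetry, so none is chiral.

3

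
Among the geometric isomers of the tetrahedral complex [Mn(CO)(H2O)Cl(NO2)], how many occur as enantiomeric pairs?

1

All four vertices of a tetrahedron are equivalent and mutually adjacent, so cis/trans isomerism cannot arise.
Only one geometric arrangement is possible; it has no improper symmetry element, so it exists as a pair of enantiomers (2 stereoisomers).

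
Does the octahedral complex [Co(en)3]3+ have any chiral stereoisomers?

yes

Each en is bidentate and must span two cis positions.
Only one geometric arrangement is possible; it has no improper symmetry element, so it exists as a pair of enantiomers (2 stereoisomers).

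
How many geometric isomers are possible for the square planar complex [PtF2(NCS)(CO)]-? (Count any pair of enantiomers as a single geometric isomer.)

A square has two trans pairs of vertices; adjacent vertices are cis.
The distinct arrangements are (2 in all): F cis; F trans.

2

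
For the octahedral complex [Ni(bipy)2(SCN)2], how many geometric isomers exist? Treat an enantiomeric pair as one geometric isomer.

2

In an octahedral complex each vertex has one trans partner and four cis neighbours.
Each bipy is bidentate and must span two cis positions.
The distinct arrangements are (2 in all): SCN trans; SCN cis (chiral).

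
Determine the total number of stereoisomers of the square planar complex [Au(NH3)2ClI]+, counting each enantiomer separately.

2

A square has two trans pairs of vertices; adjacent vertices are cis.
Systematic placement gives 2 geometric isomers: NH3 cis; NH3 trans.
Each arrangement has an internal mirror plane or centre of symmetry, so none is chiral.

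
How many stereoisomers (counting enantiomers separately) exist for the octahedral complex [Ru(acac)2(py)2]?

The six octahedral sites form three mutually perpendicular trans pairs.
Each acac is bidentate and must span two cis positions.
Systematic placement gives 2 geometric isomers: py trans; py cis (chiral).
One of these lacks any improper symmetry element and so occurs as an enantiomeric pair, giving 2 + 1 = 3 stereoisomers in total.

3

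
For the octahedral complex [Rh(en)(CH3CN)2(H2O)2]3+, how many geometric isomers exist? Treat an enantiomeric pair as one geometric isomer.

3

In an octahedral complex each vertex has one trans partner and four cis neighbours.
Each en is bidentate and must span two cis positions.
Systematic placement gives 3 geometric isomers: CH3CN trans, H2O cis; CH3CN cis, H2O cis (chiral); CH3CN cis, H2O trans.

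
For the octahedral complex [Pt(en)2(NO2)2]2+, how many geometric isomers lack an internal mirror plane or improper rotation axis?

In an octahedral complex each vertex has one trans partner and four cis neighbours.
Each en is bidentate and must span two cis positions.
Working through the distinct placements yields 2 geometric isomers: NO2 trans; NO2 cis (chiral).
One of these lacks any improper symmetry element and so occurs as an enantiomeric pair, giving 2 + 1 = 3 stereoisomers in total.

1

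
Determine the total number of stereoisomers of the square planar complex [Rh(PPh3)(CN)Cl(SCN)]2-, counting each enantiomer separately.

3

The distinct arrangements are (3 in all): (CN/PPh3 trans, Cl/SCN trans); (CN/SCN trans, Cl/PPh3 trans); (CN/Cl trans, PPh3/SCN trans).
Each arrangement has an internal mirror plane or centre of symmetry, so none is chiral.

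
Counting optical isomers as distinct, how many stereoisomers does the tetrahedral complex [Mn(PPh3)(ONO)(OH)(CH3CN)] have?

Only one geometric arrangement is possible; it has no improper symmetry element, so it exists as a pair of enantiomers (2 stereoisomers).

2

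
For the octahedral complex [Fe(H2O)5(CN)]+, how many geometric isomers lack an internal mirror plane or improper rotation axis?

0

The six octahedral sites form three mutually perpendicular trans pairs.
Only one geometric arrangement is possible.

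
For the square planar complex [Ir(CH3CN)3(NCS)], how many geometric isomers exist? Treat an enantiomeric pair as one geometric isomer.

Only one geometric arrangement is possible.

1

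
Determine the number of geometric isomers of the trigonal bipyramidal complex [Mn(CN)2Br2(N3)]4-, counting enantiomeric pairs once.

5

Exhaustive case analysis gives 5 geometric isomers.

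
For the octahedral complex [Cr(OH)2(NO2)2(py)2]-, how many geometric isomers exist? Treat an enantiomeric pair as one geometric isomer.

5

In an octahedral complex each vertex has one trans partner and four cis neighbours.
There are 5 geometric isomers: OH trans, NO2 trans, py trans; OH cis, NO2 trans, py cis; OH cis, NO2 cis, py trans; OH cis, NO2 cis, py cis (chiral); OH trans, NO2 cis, py cis.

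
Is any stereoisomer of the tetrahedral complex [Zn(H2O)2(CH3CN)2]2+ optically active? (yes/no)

no

In a tetrahedral complex all four positions are equivalent and every pair of ligands is adjacent — there is no cis/trans distinction.
Only one geometric arrangement is possible.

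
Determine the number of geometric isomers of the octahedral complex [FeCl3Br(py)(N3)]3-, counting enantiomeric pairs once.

4

The six octahedral sites form three mutually perpendicular trans pairs.
Systematic placement gives 4 geometric isomers: Cl mer (3 arrangements); Cl fac (chiral).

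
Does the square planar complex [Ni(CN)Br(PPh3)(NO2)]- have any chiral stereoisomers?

no

There are 3 geometric isomers: (Br/NO2 trans, CN/PPh3 trans); (Br/PPh3 trans, CN/NO2 trans); (Br/CN trans, NO2/PPh3 trans).
Each arrangement has an internal mirror plane or centre of symmetry, so none is chiral.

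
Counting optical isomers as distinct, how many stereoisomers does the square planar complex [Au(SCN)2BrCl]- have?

2

Systematic placement gives 2 geometric isomers: SCN cis; SCN trans.
Each arrangement has an internal mirror plane or centre of symmetry, so none is chiral.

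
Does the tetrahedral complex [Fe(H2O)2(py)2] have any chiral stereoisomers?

no

Only one geometric arrangement is possible.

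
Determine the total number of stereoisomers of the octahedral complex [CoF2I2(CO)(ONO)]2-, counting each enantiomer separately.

Systematic placement gives 6 geometric isomers: F cis, I cis (3 arrangements, 2 chiral); F cis, I trans; F trans, I cis; F trans, I trans.
Of these, 2 lack any improper symmetry element and so occur as enantiomeric pairs, giving 6 + 2 = 8 stereoisomers in total.

8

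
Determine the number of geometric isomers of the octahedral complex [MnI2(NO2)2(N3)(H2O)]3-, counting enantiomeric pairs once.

An octahedron has six vertices in three trans pairs; every non-trans pair is cis.
Systematic placement gives 6 geometric isomers: I cis, NO2 trans; I cis, NO2 cis (3 arrangements, 2 chiral); I trans, NO2 trans; I trans, NO2 cis.

6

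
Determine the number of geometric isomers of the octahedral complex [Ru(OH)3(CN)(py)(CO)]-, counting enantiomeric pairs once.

4

An octahedron has six vertices in three trans pairs; every non-trans pair is cis.
There are 4 geometric isomers: OH mer (3 arrangements); OH fac (chiral).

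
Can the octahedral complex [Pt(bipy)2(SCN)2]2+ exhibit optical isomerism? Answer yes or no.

yes

The six octahedral sites form three mutually perpendicular trans pairs.
Each bipy is bidentate and must span two cis positions.
There are 2 geometric isomers: SCN trans; SCN cis (chiral).
One of these lacks any improper symmetry element and so occurs as an enantiomeric pair, giving 2 + 1 = 3 stereoisomers in total.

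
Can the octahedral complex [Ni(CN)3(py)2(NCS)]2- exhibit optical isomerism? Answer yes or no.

no

In an octahedral complex each vertex has one trans partner and four cis neighbours.
There are 3 geometric isomers: CN mer, py trans; CN mer, py cis; CN fac, py cis.
Each arrangement has an internal mirror plane or centre of symmetry, so none is chiral.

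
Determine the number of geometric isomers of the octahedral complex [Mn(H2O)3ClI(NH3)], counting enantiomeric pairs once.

4

An octahedron has six vertices in three trans pairs; every non-trans pair is cis.
Working through the distinct placements yields 4 geometric isomers: H2O mer (3 arrangements); H2O fac (chiral).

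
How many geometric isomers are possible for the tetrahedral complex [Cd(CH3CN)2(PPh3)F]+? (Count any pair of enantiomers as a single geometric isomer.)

1

All four vertices of a tetrahedron are equivalent and mutually adjacent, so cis/trans isomerism cannot arise.
Only one geometric arrangement is possible.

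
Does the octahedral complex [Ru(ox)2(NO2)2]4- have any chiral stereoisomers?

yes

In an octahedral complex each vertex has one trans partner and four cis neighbours.
Each ox is bidentate and must span two cis positions.
Working through the distinct placements yields 2 geometric isomers: NO2 trans; NO2 cis (chiral).
One of these lacks any improper symmetry element and so occurs as an enantiomeric pair, giving 2 + 1 = 3 stereoisomers in total.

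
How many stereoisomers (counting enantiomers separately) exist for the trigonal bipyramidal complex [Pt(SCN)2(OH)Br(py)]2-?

10

Exhaustive case analysis gives 7 geometric isomers.
Of these, 3 lack any improper symmetry element and so occur as enantiomeric pairs, giving 7 + 3 = 10 stereoisomers in total.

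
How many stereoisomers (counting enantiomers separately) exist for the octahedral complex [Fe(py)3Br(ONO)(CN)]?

In an octahedral complex each vertex has one trans partner and four cis neighbours.
There are 4 geometric isomers: py mer (3 arrangements); py fac (chiral).
One of these lacks any improper symmetry element and so occurs as an enantiomeric pair, giving 4 + 1 = 5 stereoisomers in total.

5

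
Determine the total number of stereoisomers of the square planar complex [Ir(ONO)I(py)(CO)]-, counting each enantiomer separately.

3

A square has two trans pairs of vertices; adjacent vertices are cis.
There are 3 geometric isomers: (CO/ONO trans, I/py trans); (CO/py trans, I/ONO trans); (CO/I trans, ONO/py trans).
Each arrangement has an internal mirror plane or centre of symmetry, so none is chiral.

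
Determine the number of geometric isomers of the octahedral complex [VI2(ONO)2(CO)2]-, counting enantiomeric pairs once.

In an octahedral complex each vertex has one trans partner and four cis neighbours.
The distinct arrangements are (5 in all): I trans, ONO trans, CO trans; I cis, ONO cis, CO trans; I cis, ONO trans, CO cis; I cis, ONO cis, CO cis (chiral); I trans, ONO cis, CO cis.

5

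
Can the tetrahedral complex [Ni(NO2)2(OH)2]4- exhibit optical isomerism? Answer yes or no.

In a tetrahedral complex all four positions are equivalent and every pair of ligands is adjacent — there is no cis/trans distinction.
Only one geometric arrangement is possible.

no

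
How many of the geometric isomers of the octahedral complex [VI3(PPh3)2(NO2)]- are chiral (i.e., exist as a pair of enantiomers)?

There are 3 geometric isomers: I mer, PPh3 trans; I mer, PPh3 cis; I fac, PPh3 cis.
Each arrangement has an internal mirror plane or centre of symmetry, so none is chiral.

0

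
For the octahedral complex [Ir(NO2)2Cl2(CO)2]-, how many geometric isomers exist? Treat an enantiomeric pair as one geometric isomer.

5

The six octahedral sites form three mutually perpendicular trans pairs.
Systematic placement gives 5 geometric isomers: NO2 trans, Cl trans, CO trans; NO2 cis, Cl cis, CO trans; NO2 trans, Cl cis, CO cis; NO2 cis, Cl cis, CO cis (chiral); NO2 cis, Cl trans, CO cis.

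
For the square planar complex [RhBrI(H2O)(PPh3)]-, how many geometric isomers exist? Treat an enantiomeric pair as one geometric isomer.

In a square planar complex each vertex has one trans partner and two cis neighbours.
The distinct arrangements are (3 in all): (Br/I trans, H2O/PPh3 trans); (Br/PPh3 trans, H2O/I trans); (Br/H2O trans, I/PPh3 trans).

3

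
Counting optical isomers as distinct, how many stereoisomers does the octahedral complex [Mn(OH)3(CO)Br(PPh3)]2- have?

Systematic placement gives 4 geometric isomers: OH mer (3 arrangements); OH fac (chiral).
One of these lacks any improper symmetry element and so occurs as an enantiomeric pair, giving 4 + 1 = 5 stereoisomers in total.

5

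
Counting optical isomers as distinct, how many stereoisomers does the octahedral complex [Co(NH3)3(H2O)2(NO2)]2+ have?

Working through the distinct placements yields 3 geometric isomers: NH3 mer, H2O trans; NH3 fac, H2O cis; NH3 mer, H2O cis.
Each arrangement has an internal mirror plane or centre of symmetry, so none is chiral.

3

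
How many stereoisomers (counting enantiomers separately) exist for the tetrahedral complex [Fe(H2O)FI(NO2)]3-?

Only one geometric arrangement is possible; it has no improper symmetry element, so it exists as a pair of enantiomers (2 stereoisomers).

2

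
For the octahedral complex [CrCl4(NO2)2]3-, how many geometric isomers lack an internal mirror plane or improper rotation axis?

0

An octahedron has six vertices in three trans pairs; every non-trans pair is cis.
There are 2 geometric isomers: NO2 trans; NO2 cis.
Each arrangement has an internal mirror plane or centre of symmetry, so none is chiral.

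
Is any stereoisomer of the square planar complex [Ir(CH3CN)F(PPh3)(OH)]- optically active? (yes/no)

no

A square has two trans pairs of vertices; adjacent vertices are cis.
The distinct arrangements are (3 in all): (CH3CN/OH trans, F/PPh3 trans); (CH3CN/PPh3 trans, F/OH trans); (CH3CN/F trans, OH/PPh3 trans).
Each arrangement has an internal mirror plane or centre of symmetry, so none is chiral.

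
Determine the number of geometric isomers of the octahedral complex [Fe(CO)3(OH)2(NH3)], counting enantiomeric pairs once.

3

An octahedron has six vertices in three trans pairs; every non-trans pair is cis.
Systematic placement gives 3 geometric isomers: CO mer, OH trans; CO mer, OH cis; CO fac, OH cis.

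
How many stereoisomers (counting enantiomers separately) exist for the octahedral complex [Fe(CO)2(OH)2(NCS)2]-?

6

The six octahedral sites form three mutually perpendicular trans pairs.
Systematic placement gives 5 geometric isomers: CO trans, OH trans, NCS trans; CO trans, OH cis, NCS cis; CO cis, OH trans, NCS cis; CO cis, OH cis, NCS cis (chiral); CO cis, OH cis, NCS trans.
One of these lacks any improper symmetry element and so occurs as an enantiomeric pair, giving 5 + 1 = 6 stereoisomers in total.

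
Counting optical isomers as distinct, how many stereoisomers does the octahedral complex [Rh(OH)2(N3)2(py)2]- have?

The six octahedral sites form three mutually perpendicular trans pairs.
There are 5 geometric isomers: OH trans, N3 trans, py trans; OH cis, N3 trans, py cis; OH cis, N3 cis, py trans; OH cis, N3 cis, py cis (chiral); OH trans, N3 cis, py cis.
One of these lacks any improper symmetry element and so occurs as an enantiomeric pair, giving 5 + 1 = 6 stereoisomers in total.

6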